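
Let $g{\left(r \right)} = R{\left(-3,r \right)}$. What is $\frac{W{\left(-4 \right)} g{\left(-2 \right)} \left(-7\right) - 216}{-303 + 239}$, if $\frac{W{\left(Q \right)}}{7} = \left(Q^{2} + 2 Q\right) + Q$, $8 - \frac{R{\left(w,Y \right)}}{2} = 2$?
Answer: $\frac{321}{8} \approx 40.125$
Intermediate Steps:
$R{\left(w,Y \right)} = 12$ ($R{\left(w,Y \right)} = 16 - 4 = 12$)
$W{\left(Q \right)} = 7 Q^{2} + 21 Q$ ($W{\left(Q \right)} = 7 \left(\left(Q^{2} + 2 Q\right) + Q\right) = 7 \left(Q^{2} + 3 Q\right) = 7 Q^{2} + 21 Q$)
$g{\left(r \right)} = 12$
$\frac{W{\left(-4 \right)} g{\left(-2 \right)} \left(-7\right) - 216}{-303 + 239} = \frac{7 \left(-4\right) \left(3 - 4\right) 12 \left(-7\right) - 216}{-303 + 239} = \frac{7 \left(-4\right) \left(-1\right) 12 \left(-7\right) - 216}{-64} = \left(28 \cdot 12 \left(-7\right) - 216\right) \left(- \frac{1}{64}\right) = \left(336 \left(-7\right) - 216\right) \left(- \frac{1}{64}\right) = \left(-2352 - 216\right) \left(- \frac{1}{64}\right) = \left(-2568\right) \left(- \frac{1}{64}\right) = \frac{321}{8}$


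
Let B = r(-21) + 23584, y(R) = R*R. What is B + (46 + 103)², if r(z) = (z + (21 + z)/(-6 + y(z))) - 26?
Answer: 45738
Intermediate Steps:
y(R) = R²
r(z) = -26 + z + (21 + z)/(-6 + z²) (r(z) = (z + (21 + z)/(-6 + z²)) - 26 = -26 + z + (21 + z)/(-6 + z²))
B = 23537 (B = (177 + (-21)³ - 26*(-21)² - 5*(-21))/(-6 + (-21)²) + 23584 = (177 - 9261 - 26*441 + 105)/(-6 + 441) + 23584 = (177 - 9261 - 11466 + 105)/435 + 23584 = (1/435)*(-20445) + 23584 = -47 + 23584 = 23537)
B + (46 + 103)² = 23537 + (46 + 103)² = 23537 + 149² = 23537 + 22201 = 45738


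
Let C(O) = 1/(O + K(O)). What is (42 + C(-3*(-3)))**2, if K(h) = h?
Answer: 573049/324 ≈ 1768.7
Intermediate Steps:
C(O) = 1/(2*O) (C(O) = 1/(O + O) = 1/(2*O))
(42 + C(-3*(-3)))**2 = (42 + 1/(2*((-3*(-3)))))**2 = (42 + (1/2)/9)**2 = (42 + (1/2)*(1/9))**2 = (42 + 1/18)**2 = (757/18)**2 = 573049/324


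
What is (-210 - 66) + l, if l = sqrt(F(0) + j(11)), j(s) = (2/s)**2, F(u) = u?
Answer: -3034/11 ≈ -275.82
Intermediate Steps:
j(s) = 4/s**2
l = 2/11 (l = sqrt(0 + 4/11**2) = sqrt(0 + 4*(1/121)) = sqrt(0 + 4/121) = sqrt(4/121) = 2/11 ≈ 0.18182)
(-210 - 66) + l = (-210 - 66) + 2/11 = -276 + 2/11 = -3034/11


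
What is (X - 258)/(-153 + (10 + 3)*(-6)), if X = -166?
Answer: 424/231 ≈ 1.8355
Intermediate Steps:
(X - 258)/(-153 + (10 + 3)*(-6)) = (-166 - 258)/(-153 + (10 + 3)*(-6)) = -424/(-153 + 13*(-6)) = -424/(-153 - 78) = -424/(-231) = -424*(-1/231) = 424/231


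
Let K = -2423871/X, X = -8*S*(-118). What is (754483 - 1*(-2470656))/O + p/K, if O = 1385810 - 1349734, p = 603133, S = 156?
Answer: -1065481664758481/29147856732 ≈ -36554.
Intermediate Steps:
X = 147264 (X = -8*156*(-118) = -1248*(-118) = 147264)
K = -807957/49088 (K = -2423871/147264 = -2423871*1/147264 = -807957/49088 ≈ -16.459)
O = 36076
(754483 - 1*(-2470656))/O + p/K = (754483 - 1*(-2470656))/36076 + 603133/(-807957/49088) = (754483 + 2470656)*(1/36076) + 603133*(-49088/807957) = 3225139*(1/36076) - 29606592704/807957 = 3225139/36076 - 29606592704/807957 = -1065481664758481/29147856732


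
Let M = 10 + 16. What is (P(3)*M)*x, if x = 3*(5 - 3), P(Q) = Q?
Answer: 468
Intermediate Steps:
x = 6 (x = 3*2 = 6)
M = 26
(P(3)*M)*x = (3*26)*6 = 78*6 = 468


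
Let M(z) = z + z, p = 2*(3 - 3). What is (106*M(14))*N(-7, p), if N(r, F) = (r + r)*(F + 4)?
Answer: -166208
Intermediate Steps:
p = 0 (p = 2*0 = 0)
N(r, F) = 2*r*(4 + F) (N(r, F) = (2*r)*(4 + F) = 2*r*(4 + F))
M(z) = 2*z
(106*M(14))*N(-7, p) = (106*(2*14))*(2*(-7)*(4 + 0)) = (106*28)*(2*(-7)*4) = 2968*(-56) = -166208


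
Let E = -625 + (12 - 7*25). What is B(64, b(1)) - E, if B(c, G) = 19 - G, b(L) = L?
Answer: 806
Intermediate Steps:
E = -788 (E = -625 + (12 - 175) = -625 - 163 = -788)
B(64, b(1)) - E = (19 - 1*1) - 1*(-788) = (19 - 1) + 788 = 18 + 788 = 806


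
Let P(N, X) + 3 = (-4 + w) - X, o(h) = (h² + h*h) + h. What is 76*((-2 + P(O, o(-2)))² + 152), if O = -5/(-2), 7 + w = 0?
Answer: 48336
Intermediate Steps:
w = -7 (w = -7 + 0 = -7)
O = 5/2 (O = -5*(-½) = 5/2 ≈ 2.5000)
o(h) = h + 2*h² (o(h) = (h² + h²) + h = 2*h² + h = h + 2*h²)
P(N, X) = -14 - X (P(N, X) = -3 + ((-4 - 7) - X) = -3 + (-11 - X) = -14 - X)
76*((-2 + P(O, o(-2)))² + 152) = 76*((-2 + (-14 - (-2)*(1 + 2*(-2))))² + 152) = 76*((-2 + (-14 - (-2)*(1 - 4)))² + 152) = 76*((-2 + (-14 - (-2)*(-3)))² + 152) = 76*((-2 + (-14 - 1*6))² + 152) = 76*((-2 + (-14 - 6))² + 152) = 76*((-2 - 20)² + 152) = 76*((-22)² + 152) = 76*(484 + 152) = 76*636 = 48336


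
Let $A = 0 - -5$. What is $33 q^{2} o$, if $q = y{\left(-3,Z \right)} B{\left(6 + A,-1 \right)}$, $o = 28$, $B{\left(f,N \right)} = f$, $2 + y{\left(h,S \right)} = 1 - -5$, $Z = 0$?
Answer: $1788864$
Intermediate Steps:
$A = 5$ ($A = 0 + 5 = 5$)
$y{\left(h,S \right)} = 4$ ($y{\left(h,S \right)} = -2 + \left(1 - -5\right) = -2 + \left(1 + 5\right) = -2 + 6 = 4$)
$q = 44$ ($q = 4 \left(6 + 5\right) = 4 \cdot 11 = 44$)
$33 q^{2} o = 33 \cdot 44^{2} \cdot 28 = 33 \cdot 1936 \cdot 28 = 63888 \cdot 28 = 1788864$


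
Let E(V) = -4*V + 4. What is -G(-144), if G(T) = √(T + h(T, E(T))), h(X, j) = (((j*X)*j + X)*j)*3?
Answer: -12*I*√585337741 ≈ -2.9033e+5*I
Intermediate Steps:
E(V) = 4 - 4*V
h(X, j) = 3*j*(X + X*j²) (h(X, j) = (((X*j)*j + X)*j)*3 = ((X*j² + X)*j)*3 = ((X + X*j²)*j)*3 = (j*(X + X*j²))*3 = 3*j*(X + X*j²))
G(T) = √(T + 3*T*(1 + (4 - 4*T)²)*(4 - 4*T)) (G(T) = √(T + 3*T*(4 - 4*T)*(1 + (4 - 4*T)²)) = √(T + 3*T*(1 + (4 - 4*T)²)*(4 - 4*T)))
-G(-144) = -√(-144*(1 - 12*(1 + 16*(-1 - 144)²)*(-1 - 144))) = -√(-144*(1 - 12*(1 + 16*(-145)²)*(-145))) = -√(-144*(1 - 12*(1 + 16*21025)*(-145))) = -√(-144*(1 - 12*(1 + 336400)*(-145))) = -√(-144*(1 - 12*336401*(-145))) = -√(-144*(1 + 585337740)) = -√(-144*585337741) = -√(-84288634704) = -12*I*√585337741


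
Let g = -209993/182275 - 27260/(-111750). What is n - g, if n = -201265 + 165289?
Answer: -586227972439/16295385 ≈ -35975.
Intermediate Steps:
g = -14798321/16295385 (g = -209993*1/182275 - 27260*(-1/111750) = -209993/182275 + 2726/11175 = -14798321/16295385 ≈ -0.90813)
n = -35976
n - g = -35976 - 1*(-14798321/16295385) = -35976 + 14798321/16295385 = -586227972439/16295385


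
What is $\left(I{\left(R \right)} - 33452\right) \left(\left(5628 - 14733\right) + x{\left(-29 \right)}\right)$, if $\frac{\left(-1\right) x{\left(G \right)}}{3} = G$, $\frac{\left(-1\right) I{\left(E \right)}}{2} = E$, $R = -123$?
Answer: $299451708$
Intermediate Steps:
$I{\left(E \right)} = - 2 E$
$x{\left(G \right)} = - 3 G$
$\left(I{\left(R \right)} - 33452\right) \left(\left(5628 - 14733\right) + x{\left(-29 \right)}\right) = \left(\left(-2\right) \left(-123\right) - 33452\right) \left(\left(5628 - 14733\right) - -87\right) = \left(246 - 33452\right) \left(\left(5628 - 14733\right) + 87\right) = - 33206 \left(-9105 + 87\right) = \left(-33206\right) \left(-9018\right) = 299451708$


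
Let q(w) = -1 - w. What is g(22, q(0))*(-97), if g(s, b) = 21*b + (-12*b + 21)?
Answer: -1164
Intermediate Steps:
g(s, b) = 21 + 9*b (g(s, b) = 21*b + (21 - 12*b) = 21 + 9*b)
g(22, q(0))*(-97) = (21 + 9*(-1 - 1*0))*(-97) = (21 + 9*(-1 + 0))*(-97) = (21 + 9*(-1))*(-97) = (21 - 9)*(-97) = 12*(-97) = -1164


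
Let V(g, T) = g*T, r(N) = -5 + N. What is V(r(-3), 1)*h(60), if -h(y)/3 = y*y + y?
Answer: 87840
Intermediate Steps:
h(y) = -3*y - 3*y² (h(y) = -3*(y*y + y) = -3*(y² + y) = -3*(y + y²) = -3*y - 3*y²)
V(g, T) = T*g
V(r(-3), 1)*h(60) = (1*(-5 - 3))*(-3*60*(1 + 60)) = (1*(-8))*(-3*60*61) = -8*(-10980) = 87840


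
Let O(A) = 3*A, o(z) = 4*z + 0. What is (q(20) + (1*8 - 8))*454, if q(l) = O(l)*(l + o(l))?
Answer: 2724000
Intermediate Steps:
o(z) = 4*z
q(l) = 15*l² (q(l) = (3*l)*(l + 4*l) = (3*l)*(5*l) = 15*l²)
(q(20) + (1*8 - 8))*454 = (15*20² + (1*8 - 8))*454 = (15*400 + (8 - 8))*454 = (6000 + 0)*454 = 6000*454 = 2724000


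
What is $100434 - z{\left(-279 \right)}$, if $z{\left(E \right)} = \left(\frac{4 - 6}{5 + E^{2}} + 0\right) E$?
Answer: $\frac{3909192303}{38923} \approx 1.0043 \cdot 10^{5}$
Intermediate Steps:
$z{\left(E \right)} = - \frac{2 E}{5 + E^{2}}$ ($z{\left(E \right)} = \left(- \frac{2}{5 + E^{2}} + 0\right) E = - \frac{2}{5 + E^{2}} E = - \frac{2 E}{5 + E^{2}}$)
$100434 - z{\left(-279 \right)} = 100434 - \left(-2\right) \left(-279\right) \frac{1}{5 + \left(-279\right)^{2}} = 100434 - \left(-2\right) \left(-279\right) \frac{1}{5 + 77841} = 100434 - \left(-2\right) \left(-279\right) \frac{1}{77846} = 100434 - \frac{279}{38923} = \frac{3909192303}{38923}$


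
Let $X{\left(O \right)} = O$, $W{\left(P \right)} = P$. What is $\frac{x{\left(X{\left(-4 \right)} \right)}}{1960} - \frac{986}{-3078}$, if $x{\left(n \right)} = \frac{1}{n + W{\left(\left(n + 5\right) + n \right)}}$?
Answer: $\frac{6762421}{21115080} \approx 0.32026$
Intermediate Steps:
$x{\left(n \right)} = \frac{1}{5 + 3 n}$ ($x{\left(n \right)} = \frac{1}{n + \left(\left(n + 5\right) + n\right)} = \frac{1}{n + \left(\left(5 + n\right) + n\right)} = \frac{1}{n + \left(5 + 2 n\right)} = \frac{1}{5 + 3 n}$)
$\frac{x{\left(X{\left(-4 \right)} \right)}}{1960} - \frac{986}{-3078} = \frac{1}{\left(5 + 3 \left(-4\right)\right) 1960} - \frac{986}{-3078} = \frac{1}{5 - 12} \cdot \frac{1}{1960} - - \frac{493}{1539} = \frac{1}{-7} \cdot \frac{1}{1960} + \frac{493}{1539} = \left(- \frac{1}{7}\right) \frac{1}{1960} + \frac{493}{1539} = - \frac{1}{13720} + \frac{493}{1539} = \frac{6762421}{21115080}$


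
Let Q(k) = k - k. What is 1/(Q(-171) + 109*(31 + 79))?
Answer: 1/11990 ≈ 8.3403e-5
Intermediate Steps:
Q(k) = 0
1/(Q(-171) + 109*(31 + 79)) = 1/(0 + 109*(31 + 79)) = 1/(0 + 109*110) = 1/(0 + 11990) = 1/11990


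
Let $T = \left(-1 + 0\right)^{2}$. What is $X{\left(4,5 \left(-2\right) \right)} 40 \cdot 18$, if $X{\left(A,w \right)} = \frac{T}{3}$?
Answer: $240$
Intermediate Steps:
$T = 1$ ($T = \left(-1\right)^{2} = 1$)
$X{\left(A,w \right)} = \frac{1}{3}$ ($X{\left(A,w \right)} = 1 \cdot \frac{1}{3} = \frac{1}{3}$)
$X{\left(4,5 \left(-2\right) \right)} 40 \cdot 18 = \frac{1}{3} \cdot 40 \cdot 18 = \frac{40}{3} \cdot 18 = 240$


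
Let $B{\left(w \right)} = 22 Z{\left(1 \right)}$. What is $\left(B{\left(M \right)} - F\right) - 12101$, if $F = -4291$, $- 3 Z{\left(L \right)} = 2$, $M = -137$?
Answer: $- \frac{23474}{3} \approx -7824.7$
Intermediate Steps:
$Z{\left(L \right)} = - \frac{2}{3}$ ($Z{\left(L \right)} = \left(- \frac{1}{3}\right) 2 = - \frac{2}{3}$)
$B{\left(w \right)} = - \frac{44}{3}$ ($B{\left(w \right)} = 22 \left(- \frac{2}{3}\right) = - \frac{44}{3}$)
$\left(B{\left(M \right)} - F\right) - 12101 = \left(- \frac{44}{3} - -4291\right) - 12101 = \left(- \frac{44}{3} + 4291\right) - 12101 = \frac{12829}{3} - 12101 = - \frac{23474}{3}$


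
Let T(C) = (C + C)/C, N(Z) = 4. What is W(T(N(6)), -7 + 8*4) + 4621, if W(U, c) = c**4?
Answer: 395246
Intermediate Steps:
T(C) = 2 (T(C) = (2*C)/C = 2)
W(T(N(6)), -7 + 8*4) + 4621 = (-7 + 8*4)**4 + 4621 = (-7 + 32)**4 + 4621 = 25**4 + 4621 = 390625 + 4621 = 395246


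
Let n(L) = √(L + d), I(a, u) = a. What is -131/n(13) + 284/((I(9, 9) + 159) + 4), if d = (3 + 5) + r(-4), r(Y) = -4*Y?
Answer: 71/43 - 131*√37/37 ≈ -19.885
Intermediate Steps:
d = 24 (d = (3 + 5) - 4*(-4) = 8 + 16 = 24)
n(L) = √(24 + L) (n(L) = √(L + 24) = √(24 + L))
-131/n(13) + 284/((I(9, 9) + 159) + 4) = -131/√(24 + 13) + 284/((9 + 159) + 4) = -131*√37/37 + 284/(168 + 4) = -131*√37/37 + 284/172 = -131*√37/37 + 284*(1/172) = -131*√37/37 + 71/43 = 71/43 - 131*√37/37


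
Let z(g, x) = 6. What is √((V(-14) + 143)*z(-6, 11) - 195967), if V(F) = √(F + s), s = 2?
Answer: √(-195109 + 12*I*√3) ≈ 0.024 + 441.71*I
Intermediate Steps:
V(F) = √(2 + F) (V(F) = √(F + 2) = √(2 + F))
√((V(-14) + 143)*z(-6, 11) - 195967) = √((√(2 - 14) + 143)*6 - 195967) = √((√(-12) + 143)*6 - 195967) = √((2*I*√3 + 143)*6 - 195967) = √((143 + 2*I*√3)*6 - 195967) = √((858 + 12*I*√3) - 195967) = √(-195109 + 12*I*√3)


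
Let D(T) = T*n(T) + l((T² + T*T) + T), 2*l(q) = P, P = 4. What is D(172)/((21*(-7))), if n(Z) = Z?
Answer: -9862/49 ≈ -201.27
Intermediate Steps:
l(q) = 2 (l(q) = (½)*4 = 2)
D(T) = 2 + T² (D(T) = T*T + 2 = T² + 2 = 2 + T²)
D(172)/((21*(-7))) = (2 + 172²)/((21*(-7))) = (2 + 29584)/(-147) = 29586*(-1/147) = -9862/49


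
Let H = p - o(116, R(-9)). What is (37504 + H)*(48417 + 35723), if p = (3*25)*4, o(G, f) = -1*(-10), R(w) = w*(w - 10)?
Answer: 3179987160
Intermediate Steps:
R(w) = w*(-10 + w)
o(G, f) = 10
p = 300 (p = 75*4 = 300)
H = 290 (H = 300 - 1*10 = 300 - 10 = 290)
(37504 + H)*(48417 + 35723) = (37504 + 290)*(48417 + 35723) = 37794*84140 = 3179987160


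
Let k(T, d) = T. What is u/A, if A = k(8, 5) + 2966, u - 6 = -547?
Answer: -541/2974 ≈ -0.18191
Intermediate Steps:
u = -541 (u = 6 - 547 = -541)
A = 2974 (A = 8 + 2966 = 2974)
u/A = -541/2974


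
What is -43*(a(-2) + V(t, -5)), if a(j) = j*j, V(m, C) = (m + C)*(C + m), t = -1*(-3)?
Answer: -344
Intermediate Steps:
t = 3
V(m, C) = (C + m)² (V(m, C) = (C + m)*(C + m) = (C + m)²)
a(j) = j²
-43*(a(-2) + V(t, -5)) = -43*((-2)² + (-5 + 3)²) = -43*(4 + (-2)²) = -43*(4 + 4) = -43*8 = -344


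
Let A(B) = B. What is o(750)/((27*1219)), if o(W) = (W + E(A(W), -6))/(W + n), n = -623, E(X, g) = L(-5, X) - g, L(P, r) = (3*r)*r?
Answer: 62528/154813 ≈ 0.40389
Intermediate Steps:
L(P, r) = 3*r²
E(X, g) = -g + 3*X² (E(X, g) = 3*X² - g = -g + 3*X²)
o(W) = (6 + W + 3*W²)/(-623 + W) (o(W) = (W + (-1*(-6) + 3*W²))/(W - 623) = (W + (6 + 3*W²))/(-623 + W) = (6 + W + 3*W²)/(-623 + W))
o(750)/((27*1219)) = ((6 + 750 + 3*750²)/(-623 + 750))/((27*1219)) = ((6 + 750 + 3*562500)/127)/32913 = ((6 + 750 + 1687500)/127)*(1/32913) = ((1/127)*1688256)*(1/32913) = (1688256/127)*(1/32913) = 62528/154813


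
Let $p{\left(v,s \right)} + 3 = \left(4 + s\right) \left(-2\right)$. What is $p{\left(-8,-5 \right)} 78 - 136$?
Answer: $-214$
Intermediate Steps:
$p{\left(v,s \right)} = -11 - 2 s$ ($p{\left(v,s \right)} = -3 + \left(4 + s\right) \left(-2\right) = -3 - \left(8 + 2 s\right) = -11 - 2 s$)
$p{\left(-8,-5 \right)} 78 - 136 = \left(-11 - -10\right) 78 - 136 = \left(-11 + 10\right) 78 - 136 = \left(-1\right) 78 - 136 = -78 - 136 = -214$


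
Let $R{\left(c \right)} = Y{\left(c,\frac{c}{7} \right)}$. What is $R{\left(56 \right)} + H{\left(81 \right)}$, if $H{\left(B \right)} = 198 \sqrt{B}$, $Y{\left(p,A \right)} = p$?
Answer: $1838$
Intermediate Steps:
$R{\left(c \right)} = c$
$R{\left(56 \right)} + H{\left(81 \right)} = 56 + 198 \sqrt{81} = 56 + 198 \cdot 9 = 56 + 1782 = 1838$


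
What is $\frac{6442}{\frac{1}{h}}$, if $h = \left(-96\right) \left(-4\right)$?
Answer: $2473728$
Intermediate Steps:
$h = 384$
$\frac{6442}{\frac{1}{h}} = \frac{6442}{\frac{1}{384}} = 6442 \frac{1}{\frac{1}{384}} = 6442 \cdot 384 = 2473728$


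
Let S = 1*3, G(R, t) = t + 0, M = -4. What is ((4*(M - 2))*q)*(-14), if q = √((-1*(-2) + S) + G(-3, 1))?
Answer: 336*√6 ≈ 823.03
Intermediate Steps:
G(R, t) = t
S = 3
q = √6 (q = √((-1*(-2) + 3) + 1) = √((2 + 3) + 1) = √(5 + 1) = √6 ≈ 2.4495)
((4*(M - 2))*q)*(-14) = ((4*(-4 - 2))*√6)*(-14) = ((4*(-6))*√6)*(-14) = -24*√6*(-14) = 336*√6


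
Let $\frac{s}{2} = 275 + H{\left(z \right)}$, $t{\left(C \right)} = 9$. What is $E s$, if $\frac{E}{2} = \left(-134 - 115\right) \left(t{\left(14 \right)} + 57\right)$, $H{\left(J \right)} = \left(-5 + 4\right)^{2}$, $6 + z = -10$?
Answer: $-18143136$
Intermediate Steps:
$z = -16$ ($z = -6 - 10 = -16$)
$H{\left(J \right)} = 1$ ($H{\left(J \right)} = \left(-1\right)^{2} = 1$)
$E = -32868$ ($E = 2 \left(-134 - 115\right) \left(9 + 57\right) = 2 \left(\left(-249\right) 66\right) = 2 \left(-16434\right) = -32868$)
$s = 552$ ($s = 2 \left(275 + 1\right) = 2 \cdot 276 = 552$)
$E s = \left(-32868\right) 552 = -18143136$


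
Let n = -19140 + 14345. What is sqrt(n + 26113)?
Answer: sqrt(21318) ≈ 146.01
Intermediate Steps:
n = -4795
sqrt(n + 26113) = sqrt(-4795 + 26113) = sqrt(21318)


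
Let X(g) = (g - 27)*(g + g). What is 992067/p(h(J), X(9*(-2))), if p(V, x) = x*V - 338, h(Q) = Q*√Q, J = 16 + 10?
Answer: 992067/136468462 + 803574270*√26/887045003 ≈ 4.6265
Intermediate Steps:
J = 26
h(Q) = Q^(3/2)
X(g) = 2*g*(-27 + g) (X(g) = (-27 + g)*(2*g) = 2*g*(-27 + g))
p(V, x) = -338 + V*x (p(V, x) = V*x - 338 = -338 + V*x)
992067/p(h(J), X(9*(-2))) = 992067/(-338 + 26^(3/2)*(2*(9*(-2))*(-27 + 9*(-2)))) = 992067/(-338 + (26*√26)*(2*(-18)*(-27 - 18))) = 992067/(-338 + (26*√26)*(2*(-18)*(-45))) = 992067/(-338 + (26*√26)*1620) = 992067/(-338 + 42120*√26)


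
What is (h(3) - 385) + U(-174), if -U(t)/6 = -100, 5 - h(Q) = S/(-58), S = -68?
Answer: 6346/29 ≈ 218.83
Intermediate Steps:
h(Q) = 111/29 (h(Q) = 5 - (-68)/(-58) = 5 - (-68)*(-1)/58 = 5 - 1*34/29 = 5 - 34/29 = 111/29)
U(t) = 600 (U(t) = -6*(-100) = 600)
(h(3) - 385) + U(-174) = (111/29 - 385) + 600 = -11054/29 + 600 = 6346/29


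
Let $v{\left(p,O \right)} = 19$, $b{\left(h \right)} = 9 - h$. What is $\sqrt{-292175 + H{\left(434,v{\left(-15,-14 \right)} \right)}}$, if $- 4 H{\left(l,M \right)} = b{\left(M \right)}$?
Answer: $\frac{i \sqrt{1168690}}{2} \approx 540.53 i$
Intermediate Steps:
$H{\left(l,M \right)} = - \frac{9}{4} + \frac{M}{4}$ ($H{\left(l,M \right)} = - \frac{9 - M}{4} = - \frac{9}{4} + \frac{M}{4}$)
$\sqrt{-292175 + H{\left(434,v{\left(-15,-14 \right)} \right)}} = \sqrt{-292175 + \left(- \frac{9}{4} + \frac{1}{4} \cdot 19\right)} = \sqrt{-292175 + \left(- \frac{9}{4} + \frac{19}{4}\right)} = \sqrt{-292175 + \frac{5}{2}} = \sqrt{- \frac{584345}{2}} = \frac{i \sqrt{1168690}}{2}$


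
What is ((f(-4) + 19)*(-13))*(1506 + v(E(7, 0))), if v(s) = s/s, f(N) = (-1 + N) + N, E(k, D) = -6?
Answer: -195910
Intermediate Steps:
f(N) = -1 + 2*N
v(s) = 1
((f(-4) + 19)*(-13))*(1506 + v(E(7, 0))) = (((-1 + 2*(-4)) + 19)*(-13))*(1506 + 1) = (((-1 - 8) + 19)*(-13))*1507 = ((-9 + 19)*(-13))*1507 = (10*(-13))*1507 = -130*1507 = -195910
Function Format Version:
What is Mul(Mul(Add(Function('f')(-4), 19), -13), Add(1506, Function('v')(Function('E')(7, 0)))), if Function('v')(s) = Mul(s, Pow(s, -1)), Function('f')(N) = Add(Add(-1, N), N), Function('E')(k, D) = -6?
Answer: -195910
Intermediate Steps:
Function('f')(N) = Add(-1, Mul(2, N))
Function('v')(s) = 1
Mul(Mul(Add(Function('f')(-4), 19), -13), Add(1506, Function('v')(Function('E')(7, 0)))) = Mul(Mul(Add(Add(-1, Mul(2, -4)), 19), -13), Add(1506, 1)) = Mul(Mul(Add(Add(-1, -8), 19), -13), 1507) = Mul(Mul(Add(-9, 19), -13), 1507) = Mul(Mul(10, -13), 1507) = Mul(-130, 1507) = -195910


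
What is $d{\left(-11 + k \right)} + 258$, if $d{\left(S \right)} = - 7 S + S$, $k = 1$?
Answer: $318$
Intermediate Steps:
$d{\left(S \right)} = - 6 S$
$d{\left(-11 + k \right)} + 258 = - 6 \left(-11 + 1\right) + 258 = \left(-6\right) \left(-10\right) + 258 = 60 + 258 = 318$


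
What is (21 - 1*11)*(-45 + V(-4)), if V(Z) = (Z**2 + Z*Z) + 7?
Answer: -60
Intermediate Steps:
V(Z) = 7 + 2*Z**2 (V(Z) = (Z**2 + Z**2) + 7 = 2*Z**2 + 7 = 7 + 2*Z**2)
(21 - 1*11)*(-45 + V(-4)) = (21 - 1*11)*(-45 + (7 + 2*(-4)**2)) = (21 - 11)*(-45 + (7 + 2*16)) = 10*(-45 + (7 + 32)) = 10*(-45 + 39) = 10*(-6) = -60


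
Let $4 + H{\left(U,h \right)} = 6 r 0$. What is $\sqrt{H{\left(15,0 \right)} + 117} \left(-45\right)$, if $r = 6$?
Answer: $- 45 \sqrt{113} \approx -478.36$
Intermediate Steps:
$H{\left(U,h \right)} = -4$ ($H{\left(U,h \right)} = -4 + 6 \cdot 6 \cdot 0 = -4 + 36 \cdot 0 = -4 + 0 = -4$)
$\sqrt{H{\left(15,0 \right)} + 117} \left(-45\right) = \sqrt{-4 + 117} \left(-45\right) = \sqrt{113} \left(-45\right) = - 45 \sqrt{113}$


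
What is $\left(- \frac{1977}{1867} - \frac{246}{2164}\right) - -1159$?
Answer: $\frac{2338920191}{2020094} \approx 1157.8$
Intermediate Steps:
$\left(- \frac{1977}{1867} - \frac{246}{2164}\right) - -1159 = \left(\left(-1977\right) \frac{1}{1867} - \frac{123}{1082}\right) + 1159 = \left(- \frac{1977}{1867} - \frac{123}{1082}\right) + 1159 = - \frac{2368755}{2020094} + 1159 = \frac{2338920191}{2020094}$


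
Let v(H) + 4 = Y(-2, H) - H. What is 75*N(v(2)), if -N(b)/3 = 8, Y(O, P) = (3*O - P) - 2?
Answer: -1800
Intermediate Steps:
Y(O, P) = -2 - P + 3*O (Y(O, P) = (-P + 3*O) - 2 = -2 - P + 3*O)
v(H) = -12 - 2*H (v(H) = -4 + ((-2 - H + 3*(-2)) - H) = -4 + ((-2 - H - 6) - H) = -4 + ((-8 - H) - H) = -4 + (-8 - 2*H) = -12 - 2*H)
N(b) = -24 (N(b) = -3*8 = -24)
75*N(v(2)) = 75*(-24) = -1800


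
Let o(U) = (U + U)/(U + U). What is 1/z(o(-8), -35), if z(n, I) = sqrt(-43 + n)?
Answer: -I*sqrt(42)/42 ≈ -0.1543*I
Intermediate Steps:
o(U) = 1 (o(U) = (2*U)/((2*U)) = (2*U)*(1/(2*U)) = 1)
1/z(o(-8), -35) = 1/(sqrt(-43 + 1)) = 1/(sqrt(-42)) = 1/(I*sqrt(42)) = -I*sqrt(42)/42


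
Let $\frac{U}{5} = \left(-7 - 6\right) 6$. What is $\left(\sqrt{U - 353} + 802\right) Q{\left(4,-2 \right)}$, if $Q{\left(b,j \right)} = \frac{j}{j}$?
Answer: $802 + i \sqrt{743} \approx 802.0 + 27.258 i$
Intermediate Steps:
$U = -390$ ($U = 5 \left(-7 - 6\right) 6 = 5 \left(\left(-13\right) 6\right) = 5 \left(-78\right) = -390$)
$Q{\left(b,j \right)} = 1$
$\left(\sqrt{U - 353} + 802\right) Q{\left(4,-2 \right)} = \left(\sqrt{-390 - 353} + 802\right) 1 = \left(\sqrt{-743} + 802\right) 1 = \left(i \sqrt{743} + 802\right) 1 = \left(802 + i \sqrt{743}\right) 1 = 802 + i \sqrt{743}$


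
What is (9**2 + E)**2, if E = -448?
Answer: 134689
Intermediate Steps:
(9**2 + E)**2 = (9**2 - 448)**2 = (81 - 448)**2 = (-367)**2 = 134689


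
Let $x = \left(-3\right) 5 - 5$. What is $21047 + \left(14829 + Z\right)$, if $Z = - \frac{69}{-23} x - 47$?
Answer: $35769$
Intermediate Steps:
$x = -20$ ($x = -15 - 5 = -20$)
$Z = -107$ ($Z = - \frac{69}{-23} \left(-20\right) - 47 = \left(-69\right) \left(- \frac{1}{23}\right) \left(-20\right) - 47 = 3 \left(-20\right) - 47 = -60 - 47 = -107$)
$21047 + \left(14829 + Z\right) = 21047 + \left(14829 - 107\right) = 21047 + 14722 = 35769$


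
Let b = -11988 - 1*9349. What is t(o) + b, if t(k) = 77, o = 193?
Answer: -21260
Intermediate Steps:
b = -21337 (b = -11988 - 9349 = -21337)
t(o) + b = 77 - 21337 = -21260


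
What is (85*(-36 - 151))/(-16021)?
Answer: 15895/16021 ≈ 0.99214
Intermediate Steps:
(85*(-36 - 151))/(-16021) = (85*(-187))*(-1/16021) = -15895*(-1/16021) = 15895/16021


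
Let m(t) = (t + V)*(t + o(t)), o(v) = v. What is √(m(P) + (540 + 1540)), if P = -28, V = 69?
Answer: 6*I*√6 ≈ 14.697*I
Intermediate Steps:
m(t) = 2*t*(69 + t) (m(t) = (t + 69)*(t + t) = (69 + t)*(2*t) = 2*t*(69 + t))
√(m(P) + (540 + 1540)) = √(2*(-28)*(69 - 28) + (540 + 1540)) = √(2*(-28)*41 + 2080) = √(-2296 + 2080) = √(-216) = 6*I*√6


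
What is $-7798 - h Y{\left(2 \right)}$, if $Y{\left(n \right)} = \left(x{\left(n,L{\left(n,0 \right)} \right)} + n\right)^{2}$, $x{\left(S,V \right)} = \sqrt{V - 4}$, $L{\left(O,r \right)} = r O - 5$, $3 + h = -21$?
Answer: $-7918 + 288 i \approx -7918.0 + 288.0 i$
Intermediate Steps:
$h = -24$ ($h = -3 - 21 = -24$)
$L{\left(O,r \right)} = -5 + O r$ ($L{\left(O,r \right)} = O r - 5 = -5 + O r$)
$x{\left(S,V \right)} = \sqrt{-4 + V}$
$Y{\left(n \right)} = \left(n + 3 i\right)^{2}$ ($Y{\left(n \right)} = \left(\sqrt{-4 + \left(-5 + n 0\right)} + n\right)^{2} = \left(\sqrt{-4 + \left(-5 + 0\right)} + n\right)^{2} = \left(\sqrt{-4 - 5} + n\right)^{2} = \left(\sqrt{-9} + n\right)^{2} = \left(3 i + n\right)^{2} = \left(n + 3 i\right)^{2}$)
$-7798 - h Y{\left(2 \right)} = -7798 - - 24 \left(2 + 3 i\right)^{2} = -7798 + 24 \left(2 + 3 i\right)^{2}$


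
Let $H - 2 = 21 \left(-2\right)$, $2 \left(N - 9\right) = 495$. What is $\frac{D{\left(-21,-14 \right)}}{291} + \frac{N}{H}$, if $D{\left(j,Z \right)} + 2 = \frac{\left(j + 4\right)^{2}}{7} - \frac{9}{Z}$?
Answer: $- \frac{1022621}{162960} \approx -6.2753$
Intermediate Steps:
$N = \frac{513}{2}$ ($N = 9 + \frac{1}{2} \cdot 495 = 9 + \frac{495}{2} = \frac{513}{2} \approx 256.5$)
$H = -40$ ($H = 2 + 21 \left(-2\right) = 2 - 42 = -40$)
$D{\left(j,Z \right)} = -2 - \frac{9}{Z} + \frac{\left(4 + j\right)^{2}}{7}$ ($D{\left(j,Z \right)} = -2 + \left(\frac{\left(j + 4\right)^{2}}{7} - \frac{9}{Z}\right) = -2 + \left(\left(4 + j\right)^{2} \cdot \frac{1}{7} - \frac{9}{Z}\right) = -2 + \left(\frac{\left(4 + j\right)^{2}}{7} - \frac{9}{Z}\right) = -2 + \left(- \frac{9}{Z} + \frac{\left(4 + j\right)^{2}}{7}\right) = -2 - \frac{9}{Z} + \frac{\left(4 + j\right)^{2}}{7}$)
$\frac{D{\left(-21,-14 \right)}}{291} + \frac{N}{H} = \frac{-2 - \frac{9}{-14} + \frac{\left(4 - 21\right)^{2}}{7}}{291} + \frac{513}{2 \left(-40\right)} = \left(-2 - - \frac{9}{14} + \frac{\left(-17\right)^{2}}{7}\right) \frac{1}{291} + \frac{513}{2} \left(- \frac{1}{40}\right) = \left(-2 + \frac{9}{14} + \frac{1}{7} \cdot 289\right) \frac{1}{291} - \frac{513}{80} = \left(-2 + \frac{9}{14} + \frac{289}{7}\right) \frac{1}{291} - \frac{513}{80} = \frac{559}{14} \cdot \frac{1}{291} - \frac{513}{80} = \frac{559}{4074} - \frac{513}{80} = - \frac{1022621}{162960}$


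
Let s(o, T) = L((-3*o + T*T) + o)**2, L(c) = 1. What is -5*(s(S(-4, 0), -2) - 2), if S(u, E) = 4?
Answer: 5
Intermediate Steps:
s(o, T) = 1 (s(o, T) = 1**2 = 1)
-5*(s(S(-4, 0), -2) - 2) = -5*(1 - 2) = -5*(-1) = 5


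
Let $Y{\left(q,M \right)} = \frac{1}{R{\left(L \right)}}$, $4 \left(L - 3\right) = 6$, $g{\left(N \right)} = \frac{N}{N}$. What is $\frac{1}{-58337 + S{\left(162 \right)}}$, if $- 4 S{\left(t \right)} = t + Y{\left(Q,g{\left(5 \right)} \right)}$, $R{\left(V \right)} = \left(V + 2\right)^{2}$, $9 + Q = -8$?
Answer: $- \frac{338}{19731597} \approx -1.713 \cdot 10^{-5}$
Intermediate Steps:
$g{\left(N \right)} = 1$
$L = \frac{9}{2}$ ($L = 3 + \frac{1}{4} \cdot 6 = 3 + \frac{3}{2} = \frac{9}{2} \approx 4.5$)
$Q = -17$ ($Q = -9 - 8 = -17$)
$R{\left(V \right)} = \left(2 + V\right)^{2}$
$Y{\left(q,M \right)} = \frac{4}{169}$ ($Y{\left(q,M \right)} = \frac{1}{\left(2 + \frac{9}{2}\right)^{2}} = \frac{1}{\left(\frac{13}{2}\right)^{2}} = \frac{1}{\frac{169}{4}} = \frac{4}{169}$)
$S{\left(t \right)} = - \frac{1}{169} - \frac{t}{4}$ ($S{\left(t \right)} = - \frac{t + \frac{4}{169}}{4} = - \frac{\frac{4}{169} + t}{4} = - \frac{1}{169} - \frac{t}{4}$)
$\frac{1}{-58337 + S{\left(162 \right)}} = \frac{1}{-58337 - \frac{13691}{338}} = \frac{1}{- \frac{19731597}{338}} = - \frac{338}{19731597}$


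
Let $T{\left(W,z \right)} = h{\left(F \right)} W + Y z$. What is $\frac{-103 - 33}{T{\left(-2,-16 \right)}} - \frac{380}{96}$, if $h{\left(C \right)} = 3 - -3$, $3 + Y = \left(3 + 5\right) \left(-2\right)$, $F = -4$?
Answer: $- \frac{7751}{1752} \approx -4.4241$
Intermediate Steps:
$Y = -19$ ($Y = -3 + \left(3 + 5\right) \left(-2\right) = -3 + 8 \left(-2\right) = -3 - 16 = -19$)
$h{\left(C \right)} = 6$ ($h{\left(C \right)} = 3 + 3 = 6$)
$T{\left(W,z \right)} = - 19 z + 6 W$ ($T{\left(W,z \right)} = 6 W - 19 z = - 19 z + 6 W$)
$\frac{-103 - 33}{T{\left(-2,-16 \right)}} - \frac{380}{96} = \frac{-103 - 33}{\left(-19\right) \left(-16\right) + 6 \left(-2\right)} - \frac{380}{96} = - \frac{136}{304 - 12} - \frac{95}{24} = - \frac{136}{292} - \frac{95}{24} = \left(-136\right) \frac{1}{292} - \frac{95}{24} = - \frac{34}{73} - \frac{95}{24} = - \frac{7751}{1752}$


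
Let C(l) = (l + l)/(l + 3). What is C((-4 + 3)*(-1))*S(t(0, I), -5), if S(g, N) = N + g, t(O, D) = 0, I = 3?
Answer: -5/2 ≈ -2.5000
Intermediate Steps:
C(l) = 2*l/(3 + l) (C(l) = (2*l)/(3 + l) = 2*l/(3 + l))
C((-4 + 3)*(-1))*S(t(0, I), -5) = (2*((-4 + 3)*(-1))/(3 + (-4 + 3)*(-1)))*(-5 + 0) = (2*(-1*(-1))/(3 - 1*(-1)))*(-5) = (2*1/(3 + 1))*(-5) = (2*1/4)*(-5) = (2*1*(¼))*(-5) = (½)*(-5) = -5/2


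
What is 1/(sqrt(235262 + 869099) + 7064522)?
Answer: 7064522/49907469984123 - sqrt(1104361)/49907469984123 ≈ 1.4153e-7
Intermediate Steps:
1/(sqrt(235262 + 869099) + 7064522) = 1/(sqrt(1104361) + 7064522) = 1/(7064522 + sqrt(1104361))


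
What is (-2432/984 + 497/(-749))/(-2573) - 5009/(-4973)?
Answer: 5478265330/5432321199 ≈ 1.0085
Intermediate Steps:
(-2432/984 + 497/(-749))/(-2573) - 5009/(-4973) = (-2432*1/984 + 497*(-1/749))*(-1/2573) - 5009*(-1/4973) = (-304/123 - 71/107)*(-1/2573) + 5009/4973 = -41261/13161*(-1/2573) + 5009/4973 = 1331/1092363 + 5009/4973 = 5478265330/5432321199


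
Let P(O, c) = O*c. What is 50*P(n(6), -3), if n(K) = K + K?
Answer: -1800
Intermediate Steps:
n(K) = 2*K
50*P(n(6), -3) = 50*((2*6)*(-3)) = 50*(12*(-3)) = 50*(-36) = -1800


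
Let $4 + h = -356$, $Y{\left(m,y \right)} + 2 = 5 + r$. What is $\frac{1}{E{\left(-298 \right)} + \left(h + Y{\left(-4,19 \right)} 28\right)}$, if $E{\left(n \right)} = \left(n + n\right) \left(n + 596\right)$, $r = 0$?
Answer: $- \frac{1}{177884} \approx -5.6216 \cdot 10^{-6}$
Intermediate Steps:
$Y{\left(m,y \right)} = 3$ ($Y{\left(m,y \right)} = -2 + \left(5 + 0\right) = -2 + 5 = 3$)
$E{\left(n \right)} = 2 n \left(596 + n\right)$
$h = -360$ ($h = -4 - 356 = -360$)
$\frac{1}{E{\left(-298 \right)} + \left(h + Y{\left(-4,19 \right)} 28\right)} = \frac{1}{2 \left(-298\right) \left(596 - 298\right) + \left(-360 + 3 \cdot 28\right)} = \frac{1}{2 \left(-298\right) 298 + \left(-360 + 84\right)} = \frac{1}{-177608 - 276} = \frac{1}{-177884} = - \frac{1}{177884}$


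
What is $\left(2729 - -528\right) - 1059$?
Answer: $2198$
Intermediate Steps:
$\left(2729 - -528\right) - 1059 = \left(2729 + \left(546 - 18\right)\right) - 1059 = \left(2729 + 528\right) - 1059 = 3257 - 1059 = 2198$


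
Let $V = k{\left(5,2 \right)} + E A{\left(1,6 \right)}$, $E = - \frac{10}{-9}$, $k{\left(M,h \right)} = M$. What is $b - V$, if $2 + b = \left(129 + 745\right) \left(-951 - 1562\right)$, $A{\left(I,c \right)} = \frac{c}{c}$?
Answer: $- \frac{19767331}{9} \approx -2.1964 \cdot 10^{6}$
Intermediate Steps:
$A{\left(I,c \right)} = 1$
$E = \frac{10}{9}$ ($E = \left(-10\right) \left(- \frac{1}{9}\right) = \frac{10}{9} \approx 1.1111$)
$b = -2196364$ ($b = -2 + \left(129 + 745\right) \left(-951 - 1562\right) = -2 + 874 \left(-2513\right) = -2 - 2196362 = -2196364$)
$V = \frac{55}{9}$ ($V = 5 + \frac{10}{9} \cdot 1 = 5 + \frac{10}{9} = \frac{55}{9} \approx 6.1111$)
$b - V = -2196364 - \frac{55}{9} = - \frac{19767331}{9}$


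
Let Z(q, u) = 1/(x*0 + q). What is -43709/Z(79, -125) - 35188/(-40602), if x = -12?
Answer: -70099558717/20301 ≈ -3.4530e+6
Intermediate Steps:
Z(q, u) = 1/q (Z(q, u) = 1/(-12*0 + q) = 1/(0 + q) = 1/q)
-43709/Z(79, -125) - 35188/(-40602) = -43709/(1/79) - 35188/(-40602) = -43709/1/79 - 35188*(-1/40602) = -43709*79 + 17594/20301 = -3453011 + 17594/20301 = -70099558717/20301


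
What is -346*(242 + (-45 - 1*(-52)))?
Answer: -86154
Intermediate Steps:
-346*(242 + (-45 - 1*(-52))) = -346*(242 + (-45 + 52)) = -346*(242 + 7) = -346*249 = -86154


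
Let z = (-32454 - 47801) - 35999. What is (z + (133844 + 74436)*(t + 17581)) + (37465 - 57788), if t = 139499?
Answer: 32716485823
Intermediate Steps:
z = -116254 (z = -80255 - 35999 = -116254)
(z + (133844 + 74436)*(t + 17581)) + (37465 - 57788) = (-116254 + (133844 + 74436)*(139499 + 17581)) + (37465 - 57788) = (-116254 + 208280*157080) - 20323 = (-116254 + 32716622400) - 20323 = 32716506146 - 20323 = 32716485823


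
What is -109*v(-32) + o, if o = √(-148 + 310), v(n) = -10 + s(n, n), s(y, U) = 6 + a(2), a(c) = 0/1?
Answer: 436 + 9*√2 ≈ 448.73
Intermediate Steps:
a(c) = 0 (a(c) = 0*1 = 0)
s(y, U) = 6 (s(y, U) = 6 + 0 = 6)
v(n) = -4 (v(n) = -10 + 6 = -4)
o = 9*√2 (o = √162 = 9*√2 ≈ 12.728)
-109*v(-32) + o = -109*(-4) + 9*√2 = 436 + 9*√2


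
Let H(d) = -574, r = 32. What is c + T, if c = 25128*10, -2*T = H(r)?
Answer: 251567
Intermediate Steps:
T = 287 (T = -1/2*(-574) = 287)
c = 251280
c + T = 251280 + 287 = 251567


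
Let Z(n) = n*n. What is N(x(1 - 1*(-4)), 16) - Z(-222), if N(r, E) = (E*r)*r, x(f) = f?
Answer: -48884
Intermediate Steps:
Z(n) = n²
N(r, E) = E*r²
N(x(1 - 1*(-4)), 16) - Z(-222) = 16*(1 - 1*(-4))² - 1*(-222)² = 16*(1 + 4)² - 1*49284 = 16*5² - 49284 = 16*25 - 49284 = 400 - 49284 = -48884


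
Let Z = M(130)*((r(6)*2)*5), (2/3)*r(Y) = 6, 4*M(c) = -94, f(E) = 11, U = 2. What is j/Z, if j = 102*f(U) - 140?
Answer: -982/2115 ≈ -0.46430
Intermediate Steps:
M(c) = -47/2 (M(c) = (1/4)*(-94) = -47/2)
r(Y) = 9 (r(Y) = (3/2)*6 = 9)
Z = -2115 (Z = -47*9*2*5/2 = -423*5 = -47/2*90 = -2115)
j = 982 (j = 102*11 - 140 = 1122 - 140 = 982)
j/Z = 982/(-2115) = 982*(-1/2115) = -982/2115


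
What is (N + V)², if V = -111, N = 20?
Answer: 8281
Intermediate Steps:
(N + V)² = (20 - 111)² = (-91)² = 8281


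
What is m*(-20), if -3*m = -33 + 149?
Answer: 2320/3 ≈ 773.33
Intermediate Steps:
m = -116/3 (m = -(-33 + 149)/3 = -⅓*116 = -116/3 ≈ -38.667)
m*(-20) = -116/3*(-20) = 2320/3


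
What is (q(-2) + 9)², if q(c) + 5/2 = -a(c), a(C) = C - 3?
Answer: 529/4 ≈ 132.25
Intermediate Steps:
a(C) = -3 + C
q(c) = ½ - c (q(c) = -5/2 - (-3 + c) = -5/2 + (3 - c) = ½ - c)
(q(-2) + 9)² = ((½ - 1*(-2)) + 9)² = ((½ + 2) + 9)² = (5/2 + 9)² = (23/2)² = 529/4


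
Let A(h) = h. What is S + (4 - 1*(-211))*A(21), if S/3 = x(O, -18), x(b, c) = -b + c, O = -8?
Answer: 4485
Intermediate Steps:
x(b, c) = c - b
S = -30 (S = 3*(-18 - 1*(-8)) = 3*(-18 + 8) = 3*(-10) = -30)
S + (4 - 1*(-211))*A(21) = -30 + (4 - 1*(-211))*21 = -30 + (4 + 211)*21 = -30 + 215*21 = -30 + 4515 = 4485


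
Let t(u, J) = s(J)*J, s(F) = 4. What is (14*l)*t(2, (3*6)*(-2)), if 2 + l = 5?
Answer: -6048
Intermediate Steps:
l = 3 (l = -2 + 5 = 3)
t(u, J) = 4*J
(14*l)*t(2, (3*6)*(-2)) = (14*3)*(4*((3*6)*(-2))) = 42*(4*(18*(-2))) = 42*(4*(-36)) = 42*(-144) = -6048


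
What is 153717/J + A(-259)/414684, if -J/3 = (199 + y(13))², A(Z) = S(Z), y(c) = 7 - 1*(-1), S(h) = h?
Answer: -2362121263/1974310524 ≈ -1.1964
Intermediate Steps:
y(c) = 8 (y(c) = 7 + 1 = 8)
A(Z) = Z
J = -128547 (J = -3*(199 + 8)² = -3*207² = -3*42849 = -128547)
153717/J + A(-259)/414684 = 153717/(-128547) - 259/414684 = 153717*(-1/128547) - 259*1/414684 = -51239/42849 - 259/414684 = -2362121263/1974310524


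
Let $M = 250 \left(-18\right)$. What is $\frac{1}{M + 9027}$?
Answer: $\frac{1}{4527} \approx 0.0002209$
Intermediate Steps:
$M = -4500$
$\frac{1}{M + 9027} = \frac{1}{-4500 + 9027} = \frac{1}{4527}$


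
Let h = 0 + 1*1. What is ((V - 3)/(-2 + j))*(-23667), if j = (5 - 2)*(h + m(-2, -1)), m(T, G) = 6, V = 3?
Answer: 0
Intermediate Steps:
h = 1 (h = 0 + 1 = 1)
j = 21 (j = (5 - 2)*(1 + 6) = 3*7 = 21)
((V - 3)/(-2 + j))*(-23667) = ((3 - 3)/(-2 + 21))*(-23667) = (0/19)*(-23667) = (0*(1/19))*(-23667) = 0*(-23667) = 0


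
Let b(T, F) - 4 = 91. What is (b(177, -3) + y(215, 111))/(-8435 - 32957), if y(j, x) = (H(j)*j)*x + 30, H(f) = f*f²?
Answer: -59294829875/10348 ≈ -5.7301e+6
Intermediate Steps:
H(f) = f³
b(T, F) = 95 (b(T, F) = 4 + 91 = 95)
y(j, x) = 30 + x*j⁴ (y(j, x) = (j³*j)*x + 30 = j⁴*x + 30 = x*j⁴ + 30 = 30 + x*j⁴)
(b(177, -3) + y(215, 111))/(-8435 - 32957) = (95 + (30 + 111*215⁴))/(-8435 - 32957) = (95 + (30 + 111*2136750625))/(-41392) = (95 + (30 + 237179319375))*(-1/41392) = (95 + 237179319405)*(-1/41392) = 237179319500*(-1/41392) = -59294829875/10348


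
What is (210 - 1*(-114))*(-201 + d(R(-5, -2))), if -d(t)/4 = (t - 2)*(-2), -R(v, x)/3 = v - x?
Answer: -46980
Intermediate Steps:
R(v, x) = -3*v + 3*x (R(v, x) = -3*(v - x) = -3*v + 3*x)
d(t) = -16 + 8*t (d(t) = -4*(t - 2)*(-2) = -4*(-2 + t)*(-2) = -4*(4 - 2*t) = -16 + 8*t)
(210 - 1*(-114))*(-201 + d(R(-5, -2))) = (210 - 1*(-114))*(-201 + (-16 + 8*(-3*(-5) + 3*(-2)))) = (210 + 114)*(-201 + (-16 + 8*(15 - 6))) = 324*(-201 + (-16 + 8*9)) = 324*(-201 + (-16 + 72)) = 324*(-201 + 56) = 324*(-145) = -46980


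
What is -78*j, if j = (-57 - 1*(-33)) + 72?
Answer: -3744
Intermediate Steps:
j = 48 (j = (-57 + 33) + 72 = -24 + 72 = 48)
-78*j = -78*48 = -3744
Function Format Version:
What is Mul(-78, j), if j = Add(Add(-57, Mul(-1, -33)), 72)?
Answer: -3744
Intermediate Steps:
j = 48 (j = Add(Add(-57, 33), 72) = Add(-24, 72) = 48)
Mul(-78, j) = Mul(-78, 48) = -3744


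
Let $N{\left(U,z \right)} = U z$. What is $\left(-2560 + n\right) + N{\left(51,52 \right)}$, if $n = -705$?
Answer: $-613$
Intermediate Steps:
$\left(-2560 + n\right) + N{\left(51,52 \right)} = \left(-2560 - 705\right) + 51 \cdot 52 = -3265 + 2652 = -613$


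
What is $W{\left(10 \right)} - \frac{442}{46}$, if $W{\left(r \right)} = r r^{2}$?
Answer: $\frac{22779}{23} \approx 990.39$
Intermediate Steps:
$W{\left(r \right)} = r^{3}$
$W{\left(10 \right)} - \frac{442}{46} = 10^{3} - \frac{442}{46} = 1000 - 442 \cdot \frac{1}{46} = 1000 - \frac{221}{23} = \frac{22779}{23}$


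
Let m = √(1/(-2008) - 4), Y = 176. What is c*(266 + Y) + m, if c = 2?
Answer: 884 + I*√4032566/1004 ≈ 884.0 + 2.0001*I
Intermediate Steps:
m = I*√4032566/1004 (m = √(-1/2008 - 4) = √(-8033/2008) = I*√4032566/1004 ≈ 2.0001*I)
c*(266 + Y) + m = 2*(266 + 176) + I*√4032566/1004 = 2*442 + I*√4032566/1004 = 884 + I*√4032566/1004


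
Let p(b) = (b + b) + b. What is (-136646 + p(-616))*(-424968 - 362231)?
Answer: 109022338306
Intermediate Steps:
p(b) = 3*b (p(b) = 2*b + b = 3*b)
(-136646 + p(-616))*(-424968 - 362231) = (-136646 + 3*(-616))*(-424968 - 362231) = (-136646 - 1848)*(-787199) = -138494*(-787199) = 109022338306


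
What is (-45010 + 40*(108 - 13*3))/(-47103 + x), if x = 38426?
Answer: 42250/8677 ≈ 4.8692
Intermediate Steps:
(-45010 + 40*(108 - 13*3))/(-47103 + x) = (-45010 + 40*(108 - 13*3))/(-47103 + 38426) = (-45010 + 40*(108 - 39))/(-8677) = (-45010 + 40*69)*(-1/8677) = (-45010 + 2760)*(-1/8677) = -42250*(-1/8677) = 42250/8677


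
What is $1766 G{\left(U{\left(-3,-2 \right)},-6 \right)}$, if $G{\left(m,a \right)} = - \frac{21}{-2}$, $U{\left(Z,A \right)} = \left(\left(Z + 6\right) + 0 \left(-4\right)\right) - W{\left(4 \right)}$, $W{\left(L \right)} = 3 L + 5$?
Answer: $18543$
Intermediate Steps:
$W{\left(L \right)} = 5 + 3 L$
$U{\left(Z,A \right)} = -11 + Z$ ($U{\left(Z,A \right)} = \left(\left(Z + 6\right) + 0 \left(-4\right)\right) - \left(5 + 3 \cdot 4\right) = \left(\left(6 + Z\right) + 0\right) - \left(5 + 12\right) = \left(6 + Z\right) - 17 = -11 + Z$)
$G{\left(m,a \right)} = \frac{21}{2}$ ($G{\left(m,a \right)} = \left(-21\right) \left(- \frac{1}{2}\right) = \frac{21}{2}$)
$1766 G{\left(U{\left(-3,-2 \right)},-6 \right)} = 1766 \cdot \frac{21}{2} = 18543$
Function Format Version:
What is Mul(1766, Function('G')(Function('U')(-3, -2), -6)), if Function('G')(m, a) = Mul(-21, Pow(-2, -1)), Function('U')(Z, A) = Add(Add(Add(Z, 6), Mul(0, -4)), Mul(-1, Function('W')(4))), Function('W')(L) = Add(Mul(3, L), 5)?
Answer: 18543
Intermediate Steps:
Function('W')(L) = Add(5, Mul(3, L))
Function('U')(Z, A) = Add(-11, Z) (Function('U')(Z, A) = Add(Add(Add(Z, 6), Mul(0, -4)), Mul(-1, Add(5, Mul(3, 4)))) = Add(Add(Add(6, Z), 0), Mul(-1, Add(5, 12))) = Add(Add(6, Z), Mul(-1, 17)) = Add(Add(6, Z), -17) = Add(-11, Z))
Function('G')(m, a) = Rational(21, 2) (Function('G')(m, a) = Mul(-21, Rational(-1, 2)) = Rational(21, 2))
Mul(1766, Function('G')(Function('U')(-3, -2), -6)) = Mul(1766, Rational(21, 2)) = 18543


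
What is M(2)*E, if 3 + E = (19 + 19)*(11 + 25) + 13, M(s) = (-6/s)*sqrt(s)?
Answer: -4134*sqrt(2) ≈ -5846.4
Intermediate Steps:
M(s) = -6/sqrt(s)
E = 1378 (E = -3 + ((19 + 19)*(11 + 25) + 13) = -3 + (38*36 + 13) = -3 + (1368 + 13) = -3 + 1381 = 1378)
M(2)*E = -3*sqrt(2)*1378 = -4134*sqrt(2)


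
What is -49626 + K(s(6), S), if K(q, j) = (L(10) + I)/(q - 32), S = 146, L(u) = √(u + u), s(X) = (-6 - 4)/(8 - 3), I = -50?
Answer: -843617/17 - √5/17 ≈ -49625.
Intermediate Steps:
s(X) = -2 (s(X) = -10/5 = -10*⅕ = -2)
L(u) = √2*√u (L(u) = √(2*u) = √2*√u)
K(q, j) = (-50 + 2*√5)/(-32 + q) (K(q, j) = (√2*√10 - 50)/(q - 32) = (2*√5 - 50)/(-32 + q) = (-50 + 2*√5)/(-32 + q))
-49626 + K(s(6), S) = -49626 + 2*(-25 + √5)/(-32 - 2) = -49626 + 2*(-25 + √5)/(-34) = -49626 + 2*(-1/34)*(-25 + √5) = -49626 + (25/17 - √5/17) = -843617/17 - √5/17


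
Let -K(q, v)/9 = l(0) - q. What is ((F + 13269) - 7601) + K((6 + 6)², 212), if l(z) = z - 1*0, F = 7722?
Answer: 14686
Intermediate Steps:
l(z) = z (l(z) = z + 0 = z)
K(q, v) = 9*q (K(q, v) = -9*(0 - q) = -(-9)*q = 9*q)
((F + 13269) - 7601) + K((6 + 6)², 212) = ((7722 + 13269) - 7601) + 9*(6 + 6)² = (20991 - 7601) + 9*12² = 13390 + 9*144 = 13390 + 1296 = 14686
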